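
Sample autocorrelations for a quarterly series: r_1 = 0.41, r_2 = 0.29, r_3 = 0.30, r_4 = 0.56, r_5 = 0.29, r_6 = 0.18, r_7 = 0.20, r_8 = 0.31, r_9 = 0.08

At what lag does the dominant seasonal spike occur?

The largest autocorrelation is r_4 = 0.56; the remaining lags stay at or below 0.41. The elevated value at lag 1 (0.41), dropping to 0.29 at lag 2, reflects decaying short-term dependence rather than seasonality.
The dominant spike at lag 4 indicates a seasonal period of 4.

4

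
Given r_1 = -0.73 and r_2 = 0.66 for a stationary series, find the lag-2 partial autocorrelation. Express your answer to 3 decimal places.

φ_{22} = (r_2 − r_1²) / (1 − r_1²)
r_1² = (-0.73)² = 0.5329
Numerator = 0.66 − 0.5329 = 0.1271; denominator = 1 − 0.5329 = 0.4671
φ_{22} = 0.1271 / 0.4671 = 0.272

0.272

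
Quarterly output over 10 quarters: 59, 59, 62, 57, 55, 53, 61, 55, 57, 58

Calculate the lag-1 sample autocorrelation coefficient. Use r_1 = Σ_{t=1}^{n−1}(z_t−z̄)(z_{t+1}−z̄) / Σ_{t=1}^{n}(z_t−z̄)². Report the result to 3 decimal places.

-0.059

Mean z̄ = (59 + 59 + 62 + 57 + 55 + 53 + 61 + 55 + 57 + 58)/10 = 57.6000
Numerator Σ_{t=1}^{9}(z_t−z̄)(z_{t+1}−z̄) = -4.1600
Denominator Σ(z_t−z̄)² = 70.4000
r_1 = -4.1600 / 70.4000 = -0.059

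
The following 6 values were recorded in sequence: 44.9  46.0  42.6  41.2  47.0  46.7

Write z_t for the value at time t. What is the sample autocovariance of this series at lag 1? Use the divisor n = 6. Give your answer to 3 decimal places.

0.249

Mean z̄ = (44.9 + 46.0 + 42.6 + 41.2 + 47.0 + 46.7)/6 = 44.7333
Deviations: 0.1667, 1.2667, -2.1333, -3.5333, 2.2667, 1.9667
Σ_{t=1}^{5}(z_t−z̄)(z_{t+1}−z̄) = 1.4956
γ_1 = 1.4956 / 6 = 0.249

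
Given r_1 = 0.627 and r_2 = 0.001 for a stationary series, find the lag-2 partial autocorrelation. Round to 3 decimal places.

φ_{22} = (r_2 − r_1²) / (1 − r_1²)
r_1² = (0.627)² = 0.393129
Numerator = 0.001 − 0.3931 = -0.3921; denominator = 1 − 0.3931 = 0.6069
φ_{22} = -0.3921 / 0.6069 = -0.646

-0.646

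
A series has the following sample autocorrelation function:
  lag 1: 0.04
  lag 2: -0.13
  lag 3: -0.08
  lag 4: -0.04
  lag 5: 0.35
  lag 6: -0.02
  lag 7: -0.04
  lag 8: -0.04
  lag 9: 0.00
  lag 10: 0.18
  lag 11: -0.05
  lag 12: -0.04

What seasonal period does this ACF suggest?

5

The largest autocorrelation is r_5 = 0.35, with a weaker echo at lag 10 (0.18); the remaining lags stay at or below 0.04.
The dominant spike at lag 5 indicates a seasonal period of 5.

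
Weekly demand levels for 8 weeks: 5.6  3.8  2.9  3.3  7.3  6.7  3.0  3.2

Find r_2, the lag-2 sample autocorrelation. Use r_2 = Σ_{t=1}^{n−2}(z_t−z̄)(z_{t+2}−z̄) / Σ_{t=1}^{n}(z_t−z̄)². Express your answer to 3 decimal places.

Mean z̄ = (5.6 + 3.8 + 2.9 + 3.3 + 7.3 + 6.7 + 3.0 + 3.2)/8 = 4.4750
Deviations from mean: 1.1250, -0.6750, -1.5750, -1.1750, 2.8250, 2.2250, -1.4750, -1.2750
Σ(z_t−z̄)(z_{t+2}−z̄) = (-1.7719) + (0.7931) + (-4.4494) + (-2.6144) + (-4.1669) + (-2.8369) = -15.0463
Denominator Σ(z_t−z̄)² = 22.3150
r_2 = -15.0463 / 22.3150 = -0.674

-0.674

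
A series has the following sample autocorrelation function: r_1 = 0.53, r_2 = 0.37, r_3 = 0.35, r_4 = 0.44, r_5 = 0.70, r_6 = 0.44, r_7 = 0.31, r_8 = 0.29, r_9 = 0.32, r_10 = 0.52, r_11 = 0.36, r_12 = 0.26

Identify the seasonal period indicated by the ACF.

5

The largest autocorrelation is r_5 = 0.70; the remaining lags stay at or below 0.53. The elevated value at lag 1 (0.53), dropping to 0.37 at lag 2, reflects decaying short-term dependence rather than seasonality.
The dominant spike at lag 5 indicates a seasonal period of 5.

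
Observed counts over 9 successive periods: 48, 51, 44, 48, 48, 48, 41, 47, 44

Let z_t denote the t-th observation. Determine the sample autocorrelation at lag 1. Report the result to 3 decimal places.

Mean z̄ = (48 + 51 + 44 + 48 + 48 + 48 + 41 + 47 + 44)/9 = 46.5556
Numerator Σ_{t=1}^{8}(z_t−z̄)(z_{t+1}−z̄) = -16.0864
Denominator Σ(z_t−z̄)² = 72.2222
r_1 = -16.0864 / 72.2222 = -0.223

-0.223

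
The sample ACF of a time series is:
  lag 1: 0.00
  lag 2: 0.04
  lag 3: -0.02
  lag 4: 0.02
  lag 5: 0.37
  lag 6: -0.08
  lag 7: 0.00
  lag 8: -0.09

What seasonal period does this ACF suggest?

5

The largest autocorrelation is r_5 = 0.37; the remaining lags stay at or below 0.04.
The dominant spike at lag 5 indicates a seasonal period of 5.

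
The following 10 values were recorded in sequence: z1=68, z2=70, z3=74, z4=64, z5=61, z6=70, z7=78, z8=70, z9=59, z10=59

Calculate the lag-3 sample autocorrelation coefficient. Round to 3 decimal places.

Mean z̄ = (68 + 70 + 74 + 64 + 61 + 70 + 78 + 70 + 59 + 59)/10 = 67.3000
Σ(z_t−z̄)(z_{t+3}−z̄) = (-2.3100) + (-17.0100) + (18.0900) + (-35.3100) + (-17.0100) + (-22.4100) + (-88.8100) = -164.7700
Denominator Σ(z_t−z̄)² = 370.1000
r_3 = -164.7700 / 370.1000 = -0.445

-0.445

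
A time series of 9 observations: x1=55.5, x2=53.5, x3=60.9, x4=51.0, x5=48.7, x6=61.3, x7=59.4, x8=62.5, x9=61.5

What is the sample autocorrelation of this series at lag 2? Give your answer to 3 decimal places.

-0.134

Mean x̄ = (55.5 + 53.5 + 60.9 + 51.0 + 48.7 + 61.3 + 59.4 + 62.5 + 61.5)/9 = 57.1444
Numerator Σ_{t=1}^{7}(x_t−x̄)(x_{t+2}−x̄) = -27.9973
Denominator Σ(x_t−x̄)² = 209.1622
r_2 = -27.9973 / 209.1622 = -0.134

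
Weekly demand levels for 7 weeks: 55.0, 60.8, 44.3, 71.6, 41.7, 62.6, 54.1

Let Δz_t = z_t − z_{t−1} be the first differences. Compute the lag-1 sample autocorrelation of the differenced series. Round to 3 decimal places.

First differences Δz: 5.8, -16.5, 27.3, -29.9, 20.9, -8.5
Mean of differences = -0.1500
Numerator Σ(Δz_t−Δz̄)(Δz_{t+1}−Δz̄) = -2164.7325
Denominator Σ(Δz_t−Δz̄)² = 2454.1150
r_1(Δz) = -2164.7325 / 2454.1150 = -0.882

-0.882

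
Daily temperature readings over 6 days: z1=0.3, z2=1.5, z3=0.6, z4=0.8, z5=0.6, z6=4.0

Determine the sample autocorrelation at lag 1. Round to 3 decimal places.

-0.160

Mean z̄ = (0.3 + 1.5 + 0.6 + 0.8 + 0.6 + 4.0)/6 = 1.3000
Deviations from mean: -1.0000, 0.2000, -0.7000, -0.5000, -0.7000, 2.7000
Σ(z_t−z̄)(z_{t+1}−z̄) = (-0.2000) + (-0.1400) + (0.3500) + (0.3500) + (-1.8900) = -1.5300
Denominator Σ(z_t−z̄)² = 9.5600
r_1 = -1.5300 / 9.5600 = -0.160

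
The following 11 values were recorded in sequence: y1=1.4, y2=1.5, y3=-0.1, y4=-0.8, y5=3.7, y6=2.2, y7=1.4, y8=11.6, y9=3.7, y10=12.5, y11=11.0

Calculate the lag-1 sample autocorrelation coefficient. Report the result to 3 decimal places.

Mean ȳ = (1.4 + 1.5 − 0.1 − 0.8 + 3.7 + 2.2 + 1.4 + 11.6 + 3.7 + 12.5 + 11.0)/11 = 4.3727
Numerator Σ_{t=1}^{10}(y_t−ȳ)(y_{t+1}−ȳ) = 77.9729
Denominator Σ(y_t−ȳ)² = 240.5218
r_1 = 77.9729 / 240.5218 = 0.324

0.324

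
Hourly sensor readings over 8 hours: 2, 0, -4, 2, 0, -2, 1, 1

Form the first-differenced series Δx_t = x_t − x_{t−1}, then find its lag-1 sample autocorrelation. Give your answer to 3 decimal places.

-0.410

First differences Δx: -2, -4, 6, -2, -2, 3, 0
Mean of differences = -0.1429
Numerator Σ(Δx_t−Δx̄)(Δx_{t+1}−Δx̄) = -29.8776
Denominator Σ(Δx_t−Δx̄)² = 72.8571
r_1(Δx) = -29.8776 / 72.8571 = -0.410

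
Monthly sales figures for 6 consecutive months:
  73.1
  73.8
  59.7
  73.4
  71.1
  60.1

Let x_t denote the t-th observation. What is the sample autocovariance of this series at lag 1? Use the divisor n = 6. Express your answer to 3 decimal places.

-12.436

Mean x̄ = (73.1 + 73.8 + 59.7 + 73.4 + 71.1 + 60.1)/6 = 68.5333
Deviations: 4.5667, 5.2667, -8.8333, 4.8667, 2.5667, -8.4333
Σ_{t=1}^{5}(x_t−x̄)(x_{t+1}−x̄) = -74.6144
γ_1 = -74.6144 / 6 = -12.436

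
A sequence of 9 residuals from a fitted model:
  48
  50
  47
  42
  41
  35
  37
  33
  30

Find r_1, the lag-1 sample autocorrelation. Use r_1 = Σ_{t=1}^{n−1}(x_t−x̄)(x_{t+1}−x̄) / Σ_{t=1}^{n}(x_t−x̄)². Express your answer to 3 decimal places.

0.663

Mean x̄ = (48 + 50 + 47 + 42 + 41 + 35 + 37 + 33 + 30)/9 = 40.3333
Numerator Σ_{t=1}^{8}(x_t−x̄)(x_{t+1}−x̄) = 265.2222
Denominator Σ(x_t−x̄)² = 400.0000
r_1 = 265.2222 / 400.0000 = 0.663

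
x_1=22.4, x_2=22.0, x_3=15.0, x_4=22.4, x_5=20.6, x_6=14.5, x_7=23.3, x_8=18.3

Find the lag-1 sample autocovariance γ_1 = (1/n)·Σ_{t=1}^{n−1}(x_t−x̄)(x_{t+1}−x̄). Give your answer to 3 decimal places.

-5.408

Mean x̄ = (22.4 + 22.0 + 15.0 + 22.4 + 20.6 + 14.5 + 23.3 + 18.3)/8 = 19.8125
Deviations: 2.5875, 2.1875, -4.8125, 2.5875, 0.7875, -5.3125, 3.4875, -1.5125
Σ_{t=1}^{7}(x_t−x̄)(x_{t+1}−x̄) = -43.2677
γ_1 = -43.2677 / 8 = -5.408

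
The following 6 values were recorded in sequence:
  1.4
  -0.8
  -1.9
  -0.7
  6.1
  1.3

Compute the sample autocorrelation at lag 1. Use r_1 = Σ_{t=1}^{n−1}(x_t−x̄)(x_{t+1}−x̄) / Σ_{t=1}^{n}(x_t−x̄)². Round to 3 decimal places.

Mean x̄ = (1.4 − 0.8 − 1.9 − 0.7 + 6.1 + 1.3)/6 = 0.9000
Deviations from mean: 0.5000, -1.7000, -2.8000, -1.6000, 5.2000, 0.4000
Σ(x_t−x̄)(x_{t+1}−x̄) = (-0.8500) + (4.7600) + (4.4800) + (-8.3200) + (2.0800) = 2.1500
Denominator Σ(x_t−x̄)² = 40.7400
r_1 = 2.1500 / 40.7400 = 0.053

0.053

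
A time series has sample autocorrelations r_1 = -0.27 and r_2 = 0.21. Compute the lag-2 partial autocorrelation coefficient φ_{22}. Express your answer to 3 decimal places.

φ_{22} = (r_2 − r_1²) / (1 − r_1²)
r_1² = (-0.27)² = 0.0729
Numerator = 0.21 − 0.0729 = 0.1371; denominator = 1 − 0.0729 = 0.9271
φ_{22} = 0.1371 / 0.9271 = 0.148

0.148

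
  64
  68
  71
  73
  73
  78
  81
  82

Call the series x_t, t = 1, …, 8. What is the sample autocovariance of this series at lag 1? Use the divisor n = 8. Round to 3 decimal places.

Mean x̄ = (64 + 68 + 71 + 73 + 73 + 78 + 81 + 82)/8 = 73.7500
Deviations: -9.7500, -5.7500, -2.7500, -0.7500, -0.7500, 4.2500, 7.2500, 8.2500
Σ_{t=1}^{7}(x_t−x̄)(x_{t+1}−x̄) = 161.9375
γ_1 = 161.9375 / 8 = 20.242

20.242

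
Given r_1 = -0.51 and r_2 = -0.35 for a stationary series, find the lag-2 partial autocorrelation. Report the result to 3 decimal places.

-0.825

φ_{22} = (r_2 − r_1²) / (1 − r_1²)
r_1² = (-0.51)² = 0.2601
Numerator = -0.35 − 0.2601 = -0.6101; denominator = 1 − 0.2601 = 0.7399
φ_{22} = -0.6101 / 0.7399 = -0.825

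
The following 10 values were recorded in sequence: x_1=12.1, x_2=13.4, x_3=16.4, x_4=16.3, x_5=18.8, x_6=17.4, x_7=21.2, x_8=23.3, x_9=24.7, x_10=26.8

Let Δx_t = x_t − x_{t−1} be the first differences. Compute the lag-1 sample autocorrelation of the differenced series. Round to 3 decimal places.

First differences Δx: 1.3, 3.0, -0.1, 2.5, -1.4, 3.8, 2.1, 1.4, 2.1
Mean of differences = 1.6333
Numerator Σ(Δx_t−Δx̄)(Δx_{t+1}−Δx̄) = -12.7344
Denominator Σ(Δx_t−Δx̄)² = 20.1200
r_1(Δx) = -12.7344 / 20.1200 = -0.633

-0.633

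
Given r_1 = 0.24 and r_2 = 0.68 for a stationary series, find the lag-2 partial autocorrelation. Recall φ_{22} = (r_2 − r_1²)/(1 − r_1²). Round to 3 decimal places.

φ_{22} = (r_2 − r_1²) / (1 − r_1²)
r_1² = (0.24)² = 0.0576
Numerator = 0.68 − 0.0576 = 0.6224; denominator = 1 − 0.0576 = 0.9424
φ_{22} = 0.6224 / 0.9424 = 0.660

0.660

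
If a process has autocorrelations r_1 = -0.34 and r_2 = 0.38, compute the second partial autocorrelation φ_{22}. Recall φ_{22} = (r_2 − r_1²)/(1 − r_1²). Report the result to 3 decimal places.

0.299

φ_{22} = (r_2 − r_1²) / (1 − r_1²)
r_1² = (-0.34)² = 0.1156
Numerator = 0.38 − 0.1156 = 0.2644; denominator = 1 − 0.1156 = 0.8844
φ_{22} = 0.2644 / 0.8844 = 0.299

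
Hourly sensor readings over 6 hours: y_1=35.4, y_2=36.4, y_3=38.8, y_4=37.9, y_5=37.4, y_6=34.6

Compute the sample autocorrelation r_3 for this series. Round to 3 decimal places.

-0.494

Mean ȳ = (35.4 + 36.4 + 38.8 + 37.9 + 37.4 + 34.6)/6 = 36.7500
Deviations from mean: -1.3500, -0.3500, 2.0500, 1.1500, 0.6500, -2.1500
Σ(y_t−ȳ)(y_{t+3}−ȳ) = (-1.5525) + (-0.2275) + (-4.4075) = -6.1875
Denominator Σ(y_t−ȳ)² = 12.5150
r_3 = -6.1875 / 12.5150 = -0.494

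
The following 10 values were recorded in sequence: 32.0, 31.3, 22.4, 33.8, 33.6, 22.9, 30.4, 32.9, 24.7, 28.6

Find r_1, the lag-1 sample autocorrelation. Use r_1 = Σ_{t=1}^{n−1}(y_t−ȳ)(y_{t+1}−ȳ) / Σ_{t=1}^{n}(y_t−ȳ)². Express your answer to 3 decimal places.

-0.368

Mean ȳ = (32.0 + 31.3 + 22.4 + 33.8 + 33.6 + 22.9 + 30.4 + 32.9 + 24.7 + 28.6)/10 = 29.2600
Numerator Σ_{t=1}^{9}(y_t−ȳ)(y_{t+1}−ȳ) = -64.1376
Denominator Σ(y_t−ȳ)² = 174.4040
r_1 = -64.1376 / 174.4040 = -0.368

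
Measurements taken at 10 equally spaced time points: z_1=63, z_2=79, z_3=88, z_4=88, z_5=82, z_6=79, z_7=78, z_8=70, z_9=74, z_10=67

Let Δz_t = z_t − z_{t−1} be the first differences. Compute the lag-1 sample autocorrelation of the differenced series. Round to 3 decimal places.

0.225

First differences Δz: 16, 9, 0, -6, -3, -1, -8, 4, -7
Mean of differences = 0.4444
Numerator Σ(Δz_t−Δz̄)(Δz_{t+1}−Δz̄) = 115.0247
Denominator Σ(Δz_t−Δz̄)² = 510.2222
r_1(Δz) = 115.0247 / 510.2222 = 0.225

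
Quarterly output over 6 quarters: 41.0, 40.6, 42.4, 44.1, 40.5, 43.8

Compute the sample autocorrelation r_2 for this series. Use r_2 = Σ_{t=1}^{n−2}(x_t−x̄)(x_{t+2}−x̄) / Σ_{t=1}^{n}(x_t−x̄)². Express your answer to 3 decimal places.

-0.026

Mean x̄ = (41.0 + 40.6 + 42.4 + 44.1 + 40.5 + 43.8)/6 = 42.0667
Deviations from mean: -1.0667, -1.4667, 0.3333, 2.0333, -1.5667, 1.7333
Numerator Σ_{t=1}^{4}(x_t−x̄)(x_{t+2}−x̄) = -0.3356
Denominator Σ(x_t−x̄)² = 12.9933
r_2 = -0.3356 / 12.9933 = -0.026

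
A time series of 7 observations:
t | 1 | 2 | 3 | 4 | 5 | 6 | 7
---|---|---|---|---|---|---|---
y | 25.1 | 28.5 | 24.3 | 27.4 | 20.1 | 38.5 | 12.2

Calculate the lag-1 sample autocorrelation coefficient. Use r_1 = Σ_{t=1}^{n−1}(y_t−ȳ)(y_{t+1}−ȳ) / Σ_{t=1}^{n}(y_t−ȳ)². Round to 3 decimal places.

Mean ȳ = (25.1 + 28.5 + 24.3 + 27.4 + 20.1 + 38.5 + 12.2)/7 = 25.1571
Σ(y_t−ȳ)(y_{t+1}−ȳ) = (-0.1910) + (-2.8653) + (-1.9224) + (-11.3424) + (-67.4767) + (-172.8853) = -256.6833
Denominator Σ(y_t−ȳ)² = 388.4371
r_1 = -256.6833 / 388.4371 = -0.661

-0.661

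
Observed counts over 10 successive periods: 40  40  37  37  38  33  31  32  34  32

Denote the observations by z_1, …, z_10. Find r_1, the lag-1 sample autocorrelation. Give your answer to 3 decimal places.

Mean z̄ = (40 + 40 + 37 + 37 + 38 + 33 + 31 + 32 + 34 + 32)/10 = 35.4000
Numerator Σ_{t=1}^{9}(z_t−z̄)(z_{t+1}−z̄) = 64.0400
Denominator Σ(z_t−z̄)² = 104.4000
r_1 = 64.0400 / 104.4000 = 0.613

0.613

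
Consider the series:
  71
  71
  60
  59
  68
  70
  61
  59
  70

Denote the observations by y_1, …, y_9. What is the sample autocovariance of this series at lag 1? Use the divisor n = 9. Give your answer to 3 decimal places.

Mean ȳ = (71 + 71 + 60 + 59 + 68 + 70 + 61 + 59 + 70)/9 = 65.4444
Σ_{t=1}^{8}(y_t−ȳ)(y_{t+1}−ȳ) = 9.9136
γ_1 = 9.9136 / 9 = 1.102

1.102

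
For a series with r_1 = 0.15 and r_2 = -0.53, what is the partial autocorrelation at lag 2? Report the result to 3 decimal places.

φ_{22} = (r_2 − r_1²) / (1 − r_1²)
r_1² = (0.15)² = 0.0225
Numerator = -0.53 − 0.0225 = -0.5525; denominator = 1 − 0.0225 = 0.9775
φ_{22} = -0.5525 / 0.9775 = -0.565

-0.565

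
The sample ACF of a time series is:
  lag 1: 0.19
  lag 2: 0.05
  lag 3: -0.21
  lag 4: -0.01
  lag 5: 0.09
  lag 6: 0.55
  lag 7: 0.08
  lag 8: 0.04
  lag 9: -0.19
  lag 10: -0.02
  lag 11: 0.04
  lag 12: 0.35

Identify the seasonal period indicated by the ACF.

The largest autocorrelation is r_6 = 0.55, with a weaker echo at lag 12 (0.35); the remaining lags stay at or below 0.19.
The dominant spike at lag 6 indicates a seasonal period of 6.

6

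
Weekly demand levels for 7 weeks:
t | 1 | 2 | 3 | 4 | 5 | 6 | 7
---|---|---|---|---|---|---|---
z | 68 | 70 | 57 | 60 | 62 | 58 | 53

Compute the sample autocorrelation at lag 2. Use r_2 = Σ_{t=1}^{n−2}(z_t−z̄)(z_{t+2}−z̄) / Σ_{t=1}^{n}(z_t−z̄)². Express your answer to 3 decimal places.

-0.206

Mean z̄ = (68 + 70 + 57 + 60 + 62 + 58 + 53)/7 = 61.1429
Deviations from mean: 6.8571, 8.8571, -4.1429, -1.1429, 0.8571, -3.1429, -8.1429
Σ(z_t−z̄)(z_{t+2}−z̄) = (-28.4082) + (-10.1224) + (-3.5510) + (3.5918) + (-6.9796) = -45.4694
Denominator Σ(z_t−z̄)² = 220.8571
r_2 = -45.4694 / 220.8571 = -0.206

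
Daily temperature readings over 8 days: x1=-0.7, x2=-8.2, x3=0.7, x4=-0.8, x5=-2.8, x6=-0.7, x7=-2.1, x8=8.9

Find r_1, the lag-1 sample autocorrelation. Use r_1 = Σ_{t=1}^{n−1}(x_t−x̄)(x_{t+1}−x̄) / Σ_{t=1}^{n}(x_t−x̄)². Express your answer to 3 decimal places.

-0.153

Mean x̄ = (-0.7 − 8.2 + 0.7 − 0.8 − 2.8 − 0.7 − 2.1 + 8.9)/8 = -0.7125
Σ(x_t−x̄)(x_{t+1}−x̄) = (-0.0936) + (-10.5761) + (-0.1236) + (0.1827) + (-0.0261) + (-0.0173) + (-13.3373) = -23.9914
Denominator Σ(x_t−x̄)² = 156.7488
r_1 = -23.9914 / 156.7488 = -0.153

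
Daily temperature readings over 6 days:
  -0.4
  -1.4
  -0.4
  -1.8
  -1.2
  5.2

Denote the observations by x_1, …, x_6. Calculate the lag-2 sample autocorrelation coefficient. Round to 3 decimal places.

-0.182

Mean x̄ = (-0.4 − 1.4 − 0.4 − 1.8 − 1.2 + 5.2)/6 = 0.0000
Deviations from mean: -0.4000, -1.4000, -0.4000, -1.8000, -1.2000, 5.2000
Σ(x_t−x̄)(x_{t+2}−x̄) = (0.1600) + (2.5200) + (0.4800) + (-9.3600) = -6.2000
Denominator Σ(x_t−x̄)² = 34.0000
r_2 = -6.2000 / 34.0000 = -0.182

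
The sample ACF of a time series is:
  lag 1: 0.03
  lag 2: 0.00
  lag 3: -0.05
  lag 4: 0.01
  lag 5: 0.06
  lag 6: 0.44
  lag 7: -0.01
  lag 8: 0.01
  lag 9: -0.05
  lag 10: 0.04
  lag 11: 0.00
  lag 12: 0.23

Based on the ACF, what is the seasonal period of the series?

6

The largest autocorrelation is r_6 = 0.44, with a weaker echo at lag 12 (0.23); the remaining lags stay at or below 0.06.
The dominant spike at lag 6 indicates a seasonal period of 6.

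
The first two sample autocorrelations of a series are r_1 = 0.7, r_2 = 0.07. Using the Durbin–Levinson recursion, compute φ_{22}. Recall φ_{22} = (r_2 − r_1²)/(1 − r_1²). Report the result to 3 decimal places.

φ_{22} = (r_2 − r_1²) / (1 − r_1²)
r_1² = (0.7)² = 0.49
Numerator = 0.07 − 0.4900 = -0.4200; denominator = 1 − 0.4900 = 0.5100
φ_{22} = -0.4200 / 0.5100 = -0.824

-0.824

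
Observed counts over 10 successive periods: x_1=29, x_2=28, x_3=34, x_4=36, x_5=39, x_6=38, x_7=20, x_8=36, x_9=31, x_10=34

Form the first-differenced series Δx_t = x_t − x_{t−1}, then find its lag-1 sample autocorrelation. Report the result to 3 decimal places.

First differences Δx: -1, 6, 2, 3, -1, -18, 16, -5, 3
Mean of differences = 0.5556
Numerator Σ(Δx_t−Δx̄)(Δx_{t+1}−Δx̄) = -357.9753
Denominator Σ(Δx_t−Δx̄)² = 662.2222
r_1(Δx) = -357.9753 / 662.2222 = -0.541

-0.541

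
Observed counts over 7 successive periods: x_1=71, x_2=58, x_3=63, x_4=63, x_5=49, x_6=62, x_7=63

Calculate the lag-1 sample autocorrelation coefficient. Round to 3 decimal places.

Mean x̄ = (71 + 58 + 63 + 63 + 49 + 62 + 63)/7 = 61.2857
Deviations from mean: 9.7143, -3.2857, 1.7143, 1.7143, -12.2857, 0.7143, 1.7143
Σ(x_t−x̄)(x_{t+1}−x̄) = (-31.9184) + (-5.6327) + (2.9388) + (-21.0612) + (-8.7755) + (1.2245) = -63.2245
Denominator Σ(x_t−x̄)² = 265.4286
r_1 = -63.2245 / 265.4286 = -0.238

-0.238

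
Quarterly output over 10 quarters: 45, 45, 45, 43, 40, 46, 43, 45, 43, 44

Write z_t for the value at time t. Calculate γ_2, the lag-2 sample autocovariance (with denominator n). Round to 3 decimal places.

0.078

Mean z̄ = (45 + 45 + 45 + 43 + 40 + 46 + 43 + 45 + 43 + 44)/10 = 43.9000
Σ_{t=1}^{8}(z_t−z̄)(z_{t+2}−z̄) = 0.7800
γ_2 = 0.7800 / 10 = 0.078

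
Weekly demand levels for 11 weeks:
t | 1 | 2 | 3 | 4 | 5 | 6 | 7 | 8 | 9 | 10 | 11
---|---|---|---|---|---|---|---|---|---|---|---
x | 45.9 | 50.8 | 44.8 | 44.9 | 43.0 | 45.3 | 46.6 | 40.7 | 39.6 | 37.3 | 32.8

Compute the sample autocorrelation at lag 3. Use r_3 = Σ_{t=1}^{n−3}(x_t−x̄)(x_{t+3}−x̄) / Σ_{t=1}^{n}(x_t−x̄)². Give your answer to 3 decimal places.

Mean x̄ = (45.9 + 50.8 + 44.8 + 44.9 + 43.0 + 45.3 + 46.6 + 40.7 + 39.6 + 37.3 + 32.8)/11 = 42.8818
Numerator Σ_{t=1}^{8}(x_t−x̄)(x_{t+3}−x̄) = 12.2181
Denominator Σ(x_t−x̄)² = 247.5764
r_3 = 12.2181 / 247.5764 = 0.049

0.049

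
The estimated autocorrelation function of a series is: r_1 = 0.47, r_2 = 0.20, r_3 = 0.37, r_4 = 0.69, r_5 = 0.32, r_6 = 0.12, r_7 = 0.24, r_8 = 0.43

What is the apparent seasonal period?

4

The largest autocorrelation is r_4 = 0.69; the remaining lags stay at or below 0.47. The elevated value at lag 1 (0.47), dropping to 0.20 at lag 2, reflects decaying short-term dependence rather than seasonality.
The dominant spike at lag 4 indicates a seasonal period of 4.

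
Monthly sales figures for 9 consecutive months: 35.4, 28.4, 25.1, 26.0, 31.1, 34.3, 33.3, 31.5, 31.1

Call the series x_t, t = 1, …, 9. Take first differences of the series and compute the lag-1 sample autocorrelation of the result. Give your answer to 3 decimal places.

0.421

First differences Δx: -7.0, -3.3, 0.9, 5.1, 3.2, -1.0, -1.8, -0.4
Mean of differences = -0.5375
Numerator Σ(Δx_t−Δx̄)(Δx_{t+1}−Δx̄) = 41.7373
Denominator Σ(Δx_t−Δx̄)² = 99.0388
r_1(Δx) = 41.7373 / 99.0388 = 0.421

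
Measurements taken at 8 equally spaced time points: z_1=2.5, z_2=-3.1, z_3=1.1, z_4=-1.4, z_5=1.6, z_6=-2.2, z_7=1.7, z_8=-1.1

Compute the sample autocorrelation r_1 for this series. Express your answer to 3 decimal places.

-0.800

Mean z̄ = (2.5 − 3.1 + 1.1 − 1.4 + 1.6 − 2.2 + 1.7 − 1.1)/8 = -0.1125
Deviations from mean: 2.6125, -2.9875, 1.2125, -1.2875, 1.7125, -2.0875, 1.8125, -0.9875
Numerator Σ_{t=1}^{7}(z_t−z̄)(z_{t+1}−z̄) = -24.3414
Denominator Σ(z_t−z̄)² = 30.4288
r_1 = -24.3414 / 30.4288 = -0.800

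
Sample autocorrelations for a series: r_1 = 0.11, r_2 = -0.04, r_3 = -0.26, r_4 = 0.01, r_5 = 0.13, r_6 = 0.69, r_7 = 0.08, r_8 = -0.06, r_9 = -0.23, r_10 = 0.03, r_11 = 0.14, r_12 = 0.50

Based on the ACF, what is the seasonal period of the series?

6

The largest autocorrelation is r_6 = 0.69, with a weaker echo at lag 12 (0.50); the remaining lags stay at or below 0.14.
The dominant spike at lag 6 indicates a seasonal period of 6.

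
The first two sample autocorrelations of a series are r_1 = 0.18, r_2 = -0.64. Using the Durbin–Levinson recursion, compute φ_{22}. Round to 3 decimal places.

-0.695

φ_{22} = (r_2 − r_1²) / (1 − r_1²)
r_1² = (0.18)² = 0.0324
Numerator = -0.64 − 0.0324 = -0.6724; denominator = 1 − 0.0324 = 0.9676
φ_{22} = -0.6724 / 0.9676 = -0.695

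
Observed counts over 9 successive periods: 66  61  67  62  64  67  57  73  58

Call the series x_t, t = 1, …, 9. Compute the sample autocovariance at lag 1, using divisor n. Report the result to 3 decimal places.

-17.631

Mean x̄ = (66 + 61 + 67 + 62 + 64 + 67 + 57 + 73 + 58)/9 = 63.8889
Σ_{t=1}^{8}(x_t−x̄)(x_{t+1}−x̄) = -158.6790
γ_1 = -158.6790 / 9 = -17.631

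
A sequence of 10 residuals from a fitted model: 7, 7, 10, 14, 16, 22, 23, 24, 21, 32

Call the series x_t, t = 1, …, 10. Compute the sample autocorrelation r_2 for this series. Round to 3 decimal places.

0.404

Mean x̄ = (7 + 7 + 10 + 14 + 16 + 22 + 23 + 24 + 21 + 32)/10 = 17.6000
Numerator Σ_{t=1}^{8}(x_t−x̄)(x_{t+2}−x̄) = 245.0800
Denominator Σ(x_t−x̄)² = 606.4000
r_2 = 245.0800 / 606.4000 = 0.404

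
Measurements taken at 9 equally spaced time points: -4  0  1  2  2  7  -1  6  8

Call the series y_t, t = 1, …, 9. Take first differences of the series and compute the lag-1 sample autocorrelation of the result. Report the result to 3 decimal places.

First differences Δy: 4, 1, 1, 0, 5, -8, 7, 2
Mean of differences = 1.5000
Numerator Σ(Δy_t−Δȳ)(Δy_{t+1}−Δȳ) = -88.2500
Denominator Σ(Δy_t−Δȳ)² = 142.0000
r_1(Δy) = -88.2500 / 142.0000 = -0.621

-0.621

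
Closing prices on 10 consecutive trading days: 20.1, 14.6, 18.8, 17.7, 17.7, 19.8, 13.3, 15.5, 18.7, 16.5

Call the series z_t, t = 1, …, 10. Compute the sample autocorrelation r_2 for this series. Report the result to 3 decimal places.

Mean z̄ = (20.1 + 14.6 + 18.8 + 17.7 + 17.7 + 19.8 + 13.3 + 15.5 + 18.7 + 16.5)/10 = 17.2700
Numerator Σ_{t=1}^{8}(z_t−z̄)(z_{t+2}−z̄) = -5.5718
Denominator Σ(z_t−z̄)² = 45.7810
r_2 = -5.5718 / 45.7810 = -0.122

-0.122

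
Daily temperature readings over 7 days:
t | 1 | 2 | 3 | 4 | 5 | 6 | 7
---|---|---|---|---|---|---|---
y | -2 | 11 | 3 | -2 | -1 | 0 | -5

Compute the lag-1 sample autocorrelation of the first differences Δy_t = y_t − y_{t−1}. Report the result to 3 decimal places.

First differences Δy: 13, -8, -5, 1, 1, -5
Mean of differences = -0.5000
Numerator Σ(Δy_t−Δȳ)(Δy_{t+1}−Δȳ) = -78.7500
Denominator Σ(Δy_t−Δȳ)² = 283.5000
r_1(Δy) = -78.7500 / 283.5000 = -0.278

-0.278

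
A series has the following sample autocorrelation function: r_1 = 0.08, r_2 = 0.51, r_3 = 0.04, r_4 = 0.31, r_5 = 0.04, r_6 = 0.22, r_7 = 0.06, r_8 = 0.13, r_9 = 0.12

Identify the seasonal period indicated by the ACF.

2

The largest autocorrelation is r_2 = 0.51, with weaker echoes at lags 4 (0.31) and 6 (0.22); the remaining lags stay at or below 0.13.
The dominant spike at lag 2 indicates a seasonal period of 2.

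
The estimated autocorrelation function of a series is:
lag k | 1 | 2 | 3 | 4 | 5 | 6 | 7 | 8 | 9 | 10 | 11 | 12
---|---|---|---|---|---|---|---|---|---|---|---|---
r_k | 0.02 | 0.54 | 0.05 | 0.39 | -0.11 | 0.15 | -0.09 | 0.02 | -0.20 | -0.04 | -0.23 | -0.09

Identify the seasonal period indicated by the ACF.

2

The largest autocorrelation is r_2 = 0.54, with weaker echoes at lags 4 (0.39) and 6 (0.15); the remaining lags stay at or below 0.05.
The dominant spike at lag 2 indicates a seasonal period of 2.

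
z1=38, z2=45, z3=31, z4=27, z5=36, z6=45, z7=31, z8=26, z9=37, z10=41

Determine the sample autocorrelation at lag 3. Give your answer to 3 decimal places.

-0.085

Mean z̄ = (38 + 45 + 31 + 27 + 36 + 45 + 31 + 26 + 37 + 41)/10 = 35.7000
Numerator Σ_{t=1}^{7}(z_t−z̄)(z_{t+3}−z̄) = -35.7700
Denominator Σ(z_t−z̄)² = 422.1000
r_3 = -35.7700 / 422.1000 = -0.085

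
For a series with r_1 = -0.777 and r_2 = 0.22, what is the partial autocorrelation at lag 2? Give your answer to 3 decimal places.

-0.968

φ_{22} = (r_2 − r_1²) / (1 − r_1²)
r_1² = (-0.777)² = 0.603729
Numerator = 0.22 − 0.6037 = -0.3837; denominator = 1 − 0.6037 = 0.3963
φ_{22} = -0.3837 / 0.3963 = -0.968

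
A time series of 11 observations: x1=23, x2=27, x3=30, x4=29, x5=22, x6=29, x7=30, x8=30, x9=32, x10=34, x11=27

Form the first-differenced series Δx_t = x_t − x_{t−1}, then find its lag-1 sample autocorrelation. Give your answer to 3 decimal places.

First differences Δx: 4, 3, -1, -7, 7, 1, 0, 2, 2, -7
Mean of differences = 0.4000
Numerator Σ(Δx_t−Δx̄)(Δx_{t+1}−Δx̄) = -38.9600
Denominator Σ(Δx_t−Δx̄)² = 180.4000
r_1(Δx) = -38.9600 / 180.4000 = -0.216

-0.216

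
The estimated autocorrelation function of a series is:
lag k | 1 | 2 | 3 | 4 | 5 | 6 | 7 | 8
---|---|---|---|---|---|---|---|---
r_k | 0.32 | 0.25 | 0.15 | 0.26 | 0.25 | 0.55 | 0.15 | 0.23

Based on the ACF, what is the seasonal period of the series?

6

The largest autocorrelation is r_6 = 0.55; the remaining lags stay at or below 0.32. The elevated value at lag 1 (0.32), dropping to 0.25 at lag 2, reflects decaying short-term dependence rather than seasonality.
The dominant spike at lag 6 indicates a seasonal period of 6.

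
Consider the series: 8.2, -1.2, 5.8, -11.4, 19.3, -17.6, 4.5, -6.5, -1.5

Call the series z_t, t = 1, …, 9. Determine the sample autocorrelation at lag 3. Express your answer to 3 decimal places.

Mean z̄ = (8.2 − 1.2 + 5.8 − 11.4 + 19.3 − 17.6 + 4.5 − 6.5 − 1.5)/9 = -0.0444
Σ(z_t−z̄)(z_{t+3}−z̄) = (-93.6202) + (-22.3536) + (-102.6025) + (-51.6047) + (-124.8791) + (25.5531) = -369.5070
Denominator Σ(z_t−z̄)² = 979.2622
r_3 = -369.5070 / 979.2622 = -0.377

-0.377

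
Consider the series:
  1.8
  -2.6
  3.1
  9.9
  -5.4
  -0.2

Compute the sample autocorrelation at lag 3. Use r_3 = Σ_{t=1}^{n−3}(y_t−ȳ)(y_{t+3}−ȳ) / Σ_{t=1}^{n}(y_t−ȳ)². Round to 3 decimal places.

0.198

Mean ȳ = (1.8 − 2.6 + 3.1 + 9.9 − 5.4 − 0.2)/6 = 1.1000
Deviations from mean: 0.7000, -3.7000, 2.0000, 8.8000, -6.5000, -1.3000
Σ(y_t−ȳ)(y_{t+3}−ȳ) = (6.1600) + (24.0500) + (-2.6000) = 27.6100
Denominator Σ(y_t−ȳ)² = 139.5600
r_3 = 27.6100 / 139.5600 = 0.198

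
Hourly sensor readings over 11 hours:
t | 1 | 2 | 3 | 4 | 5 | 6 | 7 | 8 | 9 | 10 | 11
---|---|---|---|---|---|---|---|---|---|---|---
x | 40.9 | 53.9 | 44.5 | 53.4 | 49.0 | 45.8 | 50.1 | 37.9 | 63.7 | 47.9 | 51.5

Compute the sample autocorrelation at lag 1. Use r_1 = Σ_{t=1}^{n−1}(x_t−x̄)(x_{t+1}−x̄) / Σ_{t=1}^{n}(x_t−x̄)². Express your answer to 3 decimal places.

-0.573

Mean x̄ = (40.9 + 53.9 + 44.5 + 53.4 + 49.0 + 45.8 + 50.1 + 37.9 + 63.7 + 47.9 + 51.5)/11 = 48.9636
Numerator Σ_{t=1}^{10}(x_t−x̄)(x_{t+1}−x̄) = -279.1722
Denominator Σ(x_t−x̄)² = 487.4255
r_1 = -279.1722 / 487.4255 = -0.573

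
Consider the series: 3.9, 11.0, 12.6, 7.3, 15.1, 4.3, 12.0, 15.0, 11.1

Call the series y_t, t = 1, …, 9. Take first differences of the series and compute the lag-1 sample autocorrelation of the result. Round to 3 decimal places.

-0.593

First differences Δy: 7.1, 1.6, -5.3, 7.8, -10.8, 7.7, 3.0, -3.9
Mean of differences = 0.9000
Numerator Σ(Δy_t−Δȳ)(Δy_{t+1}−Δȳ) = -198.8700
Denominator Σ(Δy_t−Δȳ)² = 335.5600
r_1(Δy) = -198.8700 / 335.5600 = -0.593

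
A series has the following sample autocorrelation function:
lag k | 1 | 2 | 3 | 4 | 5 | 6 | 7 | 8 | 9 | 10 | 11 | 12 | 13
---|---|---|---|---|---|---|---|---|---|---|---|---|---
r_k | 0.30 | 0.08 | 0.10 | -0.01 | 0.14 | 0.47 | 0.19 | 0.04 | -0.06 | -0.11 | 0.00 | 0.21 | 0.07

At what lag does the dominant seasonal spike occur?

The largest autocorrelation is r_6 = 0.47; the remaining lags stay at or below 0.30. The elevated value at lag 1 (0.30), dropping to 0.08 at lag 2, reflects decaying short-term dependence rather than seasonality.
The dominant spike at lag 6 indicates a seasonal period of 6.

6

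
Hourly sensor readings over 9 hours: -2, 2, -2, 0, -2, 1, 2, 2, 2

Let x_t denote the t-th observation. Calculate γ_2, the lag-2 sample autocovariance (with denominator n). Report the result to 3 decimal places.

1.123

Mean x̄ = (-2 + 2 − 2 + 0 − 2 + 1 + 2 + 2 + 2)/9 = 0.3333
Σ_{t=1}^{7}(x_t−x̄)(x_{t+2}−x̄) = 10.1111
γ_2 = 10.1111 / 9 = 1.123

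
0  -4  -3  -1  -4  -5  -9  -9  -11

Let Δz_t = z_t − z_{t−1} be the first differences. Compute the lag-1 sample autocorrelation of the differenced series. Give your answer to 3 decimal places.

-0.272

First differences Δz: -4, 1, 2, -3, -1, -4, 0, -2
Mean of differences = -1.3750
Numerator Σ(Δz_t−Δz̄)(Δz_{t+1}−Δz̄) = -9.7656
Denominator Σ(Δz_t−Δz̄)² = 35.8750
r_1(Δz) = -9.7656 / 35.8750 = -0.272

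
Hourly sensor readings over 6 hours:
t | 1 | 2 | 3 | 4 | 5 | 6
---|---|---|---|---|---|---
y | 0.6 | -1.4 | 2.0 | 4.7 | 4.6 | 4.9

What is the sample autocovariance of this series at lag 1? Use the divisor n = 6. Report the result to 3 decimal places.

2.987

Mean ȳ = (0.6 − 1.4 + 2.0 + 4.7 + 4.6 + 4.9)/6 = 2.5667
Σ_{t=1}^{5}(y_t−ȳ)(y_{t+1}−ȳ) = 17.9222
γ_1 = 17.9222 / 6 = 2.987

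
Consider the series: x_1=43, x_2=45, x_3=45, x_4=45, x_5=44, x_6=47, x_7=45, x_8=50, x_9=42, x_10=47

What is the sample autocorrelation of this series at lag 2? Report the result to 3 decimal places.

0.391

Mean x̄ = (43 + 45 + 45 + 45 + 44 + 47 + 45 + 50 + 42 + 47)/10 = 45.3000
Numerator Σ_{t=1}^{8}(x_t−x̄)(x_{t+2}−x̄) = 18.0200
Denominator Σ(x_t−x̄)² = 46.1000
r_2 = 18.0200 / 46.1000 = 0.391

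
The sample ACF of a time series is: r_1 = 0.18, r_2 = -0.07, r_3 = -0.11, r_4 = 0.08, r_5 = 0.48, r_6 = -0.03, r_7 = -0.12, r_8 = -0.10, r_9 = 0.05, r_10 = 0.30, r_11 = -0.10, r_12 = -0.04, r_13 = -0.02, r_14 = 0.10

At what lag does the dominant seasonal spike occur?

5

The largest autocorrelation is r_5 = 0.48, with a weaker echo at lag 10 (0.30); the remaining lags stay at or below 0.18.
The dominant spike at lag 5 indicates a seasonal period of 5.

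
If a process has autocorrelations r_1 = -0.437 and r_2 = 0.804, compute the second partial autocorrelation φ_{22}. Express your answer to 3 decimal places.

0.758

φ_{22} = (r_2 − r_1²) / (1 − r_1²)
r_1² = (-0.437)² = 0.190969
Numerator = 0.804 − 0.1910 = 0.6130; denominator = 1 − 0.1910 = 0.8090
φ_{22} = 0.6130 / 0.8090 = 0.758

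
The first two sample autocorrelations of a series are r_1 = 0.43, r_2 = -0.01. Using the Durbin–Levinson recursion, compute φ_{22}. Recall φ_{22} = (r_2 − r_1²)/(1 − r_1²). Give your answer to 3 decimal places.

-0.239

φ_{22} = (r_2 − r_1²) / (1 − r_1²)
r_1² = (0.43)² = 0.1849
Numerator = -0.01 − 0.1849 = -0.1949; denominator = 1 − 0.1849 = 0.8151
φ_{22} = -0.1949 / 0.8151 = -0.239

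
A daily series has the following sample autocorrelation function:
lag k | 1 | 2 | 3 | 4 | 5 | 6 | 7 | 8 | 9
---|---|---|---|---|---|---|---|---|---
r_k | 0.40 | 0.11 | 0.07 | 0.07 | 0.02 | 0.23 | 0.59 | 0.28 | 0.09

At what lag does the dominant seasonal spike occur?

7

The largest autocorrelation is r_7 = 0.59; the remaining lags stay at or below 0.40. The elevated value at lag 1 (0.40), dropping to 0.11 at lag 2, reflects decaying short-term dependence rather than seasonality.
The dominant spike at lag 7 indicates a seasonal period of 7.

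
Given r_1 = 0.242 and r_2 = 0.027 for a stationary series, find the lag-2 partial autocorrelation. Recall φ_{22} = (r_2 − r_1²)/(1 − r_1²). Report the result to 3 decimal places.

-0.034

φ_{22} = (r_2 − r_1²) / (1 − r_1²)
r_1² = (0.242)² = 0.058564
Numerator = 0.027 − 0.0586 = -0.0316; denominator = 1 − 0.0586 = 0.9414
φ_{22} = -0.0316 / 0.9414 = -0.034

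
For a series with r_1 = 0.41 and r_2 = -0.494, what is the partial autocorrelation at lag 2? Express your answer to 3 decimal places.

-0.796

φ_{22} = (r_2 − r_1²) / (1 − r_1²)
r_1² = (0.41)² = 0.1681
Numerator = -0.494 − 0.1681 = -0.6621; denominator = 1 − 0.1681 = 0.8319
φ_{22} = -0.6621 / 0.8319 = -0.796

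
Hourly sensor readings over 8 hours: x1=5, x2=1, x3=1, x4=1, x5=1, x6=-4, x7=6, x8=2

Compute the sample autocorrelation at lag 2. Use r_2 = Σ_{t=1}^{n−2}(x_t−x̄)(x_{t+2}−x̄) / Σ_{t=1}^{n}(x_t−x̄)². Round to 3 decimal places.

Mean x̄ = (5 + 1 + 1 + 1 + 1 − 4 + 6 + 2)/8 = 1.6250
Σ(x_t−x̄)(x_{t+2}−x̄) = (-2.1094) + (0.3906) + (0.3906) + (3.5156) + (-2.7344) + (-2.1094) = -2.6563
Denominator Σ(x_t−x̄)² = 63.8750
r_2 = -2.6563 / 63.8750 = -0.042

-0.042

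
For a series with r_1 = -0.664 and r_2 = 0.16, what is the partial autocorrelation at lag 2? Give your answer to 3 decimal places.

φ_{22} = (r_2 − r_1²) / (1 − r_1²)
r_1² = (-0.664)² = 0.440896
Numerator = 0.16 − 0.4409 = -0.2809; denominator = 1 − 0.4409 = 0.5591
φ_{22} = -0.2809 / 0.5591 = -0.502

-0.502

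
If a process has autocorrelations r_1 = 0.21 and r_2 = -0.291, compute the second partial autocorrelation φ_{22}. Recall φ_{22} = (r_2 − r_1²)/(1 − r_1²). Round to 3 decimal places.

φ_{22} = (r_2 − r_1²) / (1 − r_1²)
r_1² = (0.21)² = 0.0441
Numerator = -0.291 − 0.0441 = -0.3351; denominator = 1 − 0.0441 = 0.9559
φ_{22} = -0.3351 / 0.9559 = -0.351

-0.351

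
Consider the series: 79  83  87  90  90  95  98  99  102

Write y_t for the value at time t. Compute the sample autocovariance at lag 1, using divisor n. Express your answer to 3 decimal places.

33.176

Mean ȳ = (79 + 83 + 87 + 90 + 90 + 95 + 98 + 99 + 102)/9 = 91.4444
Σ_{t=1}^{8}(y_t−ȳ)(y_{t+1}−ȳ) = 298.5802
γ_1 = 298.5802 / 9 = 33.176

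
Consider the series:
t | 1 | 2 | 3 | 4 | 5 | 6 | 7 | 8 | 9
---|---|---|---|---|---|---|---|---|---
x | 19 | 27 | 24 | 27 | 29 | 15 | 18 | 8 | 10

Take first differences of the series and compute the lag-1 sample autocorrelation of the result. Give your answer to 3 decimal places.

-0.441

First differences Δx: 8, -3, 3, 2, -14, 3, -10, 2
Mean of differences = -1.1250
Numerator Σ(Δx_t−Δx̄)(Δx_{t+1}−Δx̄) = -169.6406
Denominator Σ(Δx_t−Δx̄)² = 384.8750
r_1(Δx) = -169.6406 / 384.8750 = -0.441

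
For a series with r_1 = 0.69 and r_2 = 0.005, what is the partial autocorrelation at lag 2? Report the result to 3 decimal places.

φ_{22} = (r_2 − r_1²) / (1 − r_1²)
r_1² = (0.69)² = 0.4761
Numerator = 0.005 − 0.4761 = -0.4711; denominator = 1 − 0.4761 = 0.5239
φ_{22} = -0.4711 / 0.5239 = -0.899

-0.899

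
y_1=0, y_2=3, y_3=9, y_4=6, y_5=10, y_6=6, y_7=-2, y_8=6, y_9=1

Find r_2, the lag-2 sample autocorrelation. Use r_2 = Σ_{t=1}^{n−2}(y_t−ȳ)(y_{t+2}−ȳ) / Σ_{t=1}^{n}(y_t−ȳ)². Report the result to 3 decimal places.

Mean ȳ = (0 + 3 + 9 + 6 + 10 + 6 − 2 + 6 + 1)/9 = 4.3333
Σ(y_t−ȳ)(y_{t+2}−ȳ) = (-20.2222) + (-2.2222) + (26.4444) + (2.7778) + (-35.8889) + (2.7778) + (21.1111) = -5.2222
Denominator Σ(y_t−ȳ)² = 134.0000
r_2 = -5.2222 / 134.0000 = -0.039

-0.039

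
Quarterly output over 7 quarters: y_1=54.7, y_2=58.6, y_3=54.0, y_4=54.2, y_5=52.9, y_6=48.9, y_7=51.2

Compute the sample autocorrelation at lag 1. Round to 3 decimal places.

0.399

Mean ȳ = (54.7 + 58.6 + 54.0 + 54.2 + 52.9 + 48.9 + 51.2)/7 = 53.5000
Deviations from mean: 1.2000, 5.1000, 0.5000, 0.7000, -0.6000, -4.6000, -2.3000
Σ(y_t−ȳ)(y_{t+1}−ȳ) = (6.1200) + (2.5500) + (0.3500) + (-0.4200) + (2.7600) + (10.5800) = 21.9400
Denominator Σ(y_t−ȳ)² = 55.0000
r_1 = 21.9400 / 55.0000 = 0.399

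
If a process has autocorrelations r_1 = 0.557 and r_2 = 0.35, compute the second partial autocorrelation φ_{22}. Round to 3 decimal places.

φ_{22} = (r_2 − r_1²) / (1 − r_1²)
r_1² = (0.557)² = 0.310249
Numerator = 0.35 − 0.3102 = 0.0398; denominator = 1 − 0.3102 = 0.6898
φ_{22} = 0.0398 / 0.6898 = 0.058

0.058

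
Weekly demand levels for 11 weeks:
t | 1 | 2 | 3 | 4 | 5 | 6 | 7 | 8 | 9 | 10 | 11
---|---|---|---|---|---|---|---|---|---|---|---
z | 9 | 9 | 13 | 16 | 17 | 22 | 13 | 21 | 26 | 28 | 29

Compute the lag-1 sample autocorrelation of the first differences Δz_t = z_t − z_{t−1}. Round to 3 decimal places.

First differences Δz: 0, 4, 3, 1, 5, -9, 8, 5, 2, 1
Mean of differences = 2.0000
Numerator Σ(Δz_t−Δz̄)(Δz_{t+1}−Δz̄) = -87.0000
Denominator Σ(Δz_t−Δz̄)² = 186.0000
r_1(Δz) = -87.0000 / 186.0000 = -0.468

-0.468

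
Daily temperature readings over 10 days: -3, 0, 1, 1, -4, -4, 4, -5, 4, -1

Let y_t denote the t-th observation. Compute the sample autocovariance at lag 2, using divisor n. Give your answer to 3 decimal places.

Mean ȳ = (-3 + 0 + 1 + 1 − 4 − 4 + 4 − 5 + 4 − 1)/10 = -0.7000
Σ_{t=1}^{8}(y_t−ȳ)(y_{t+2}−ȳ) = 8.1200
γ_2 = 8.1200 / 10 = 0.812

0.812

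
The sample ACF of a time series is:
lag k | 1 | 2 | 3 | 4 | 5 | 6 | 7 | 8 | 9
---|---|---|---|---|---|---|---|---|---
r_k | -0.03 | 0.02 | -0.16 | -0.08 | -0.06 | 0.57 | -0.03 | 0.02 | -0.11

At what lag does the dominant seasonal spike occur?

The largest autocorrelation is r_6 = 0.57; the remaining lags stay at or below 0.02.
The dominant spike at lag 6 indicates a seasonal period of 6.

6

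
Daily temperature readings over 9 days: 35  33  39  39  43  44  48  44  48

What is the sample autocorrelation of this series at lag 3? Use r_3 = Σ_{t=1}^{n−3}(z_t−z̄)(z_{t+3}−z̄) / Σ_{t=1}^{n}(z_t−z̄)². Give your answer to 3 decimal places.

0.005

Mean z̄ = (35 + 33 + 39 + 39 + 43 + 44 + 48 + 44 + 48)/9 = 41.4444
Σ(z_t−z̄)(z_{t+3}−z̄) = (15.7531) + (-13.1358) + (-6.2469) + (-16.0247) + (3.9753) + (16.7531) = 1.0741
Denominator Σ(z_t−z̄)² = 226.2222
r_3 = 1.0741 / 226.2222 = 0.005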